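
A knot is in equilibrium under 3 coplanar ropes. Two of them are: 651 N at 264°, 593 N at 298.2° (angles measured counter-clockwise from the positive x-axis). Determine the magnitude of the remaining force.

Sum the known components: ΣF_x = 212.2 N, ΣF_y = -1170 N.
For equilibrium the remaining force must supply (−ΣF_x, −ΣF_y) = (-212.2, 1170) N.
Magnitude = √((-212.2)² + (1170)²) = 1189 N; direction = atan2(1170, -212.2) = 100.3°.

F ≈ 1190 N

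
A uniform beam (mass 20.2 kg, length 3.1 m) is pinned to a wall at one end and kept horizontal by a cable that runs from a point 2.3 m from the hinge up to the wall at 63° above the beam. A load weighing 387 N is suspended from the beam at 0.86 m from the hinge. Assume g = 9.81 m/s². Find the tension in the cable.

T ≈ 312 N

Take torques about the hinge: T sin 63° · 2.3 = 20.2×9.81×1.55 + 387×0.86 = 639.97 N·m.
So T = 639.97 / (0.8910 × 2.3) = 312.29 N.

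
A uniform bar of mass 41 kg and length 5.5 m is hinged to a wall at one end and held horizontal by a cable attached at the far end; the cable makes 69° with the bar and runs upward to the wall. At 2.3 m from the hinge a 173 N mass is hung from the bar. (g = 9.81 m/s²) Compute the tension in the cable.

T ≈ 293 N

Take torques about the hinge: T sin 69° · 5.5 = 41×9.81×2.75 + 173×2.3 = 1504 N·m.
So T = 1504 / (0.9336 × 5.5) = 292.91 N.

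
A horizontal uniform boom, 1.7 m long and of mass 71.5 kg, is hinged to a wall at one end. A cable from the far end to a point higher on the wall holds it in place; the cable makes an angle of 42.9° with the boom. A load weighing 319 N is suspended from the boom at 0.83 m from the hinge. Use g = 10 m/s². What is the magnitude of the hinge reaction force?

Take torques about the hinge: T sin 42.9° · 1.7 = 71.5×10×0.85 + 319×0.83 = 872.52 N·m.
So T = 872.52 / (0.6807 × 1.7) = 753.98 N.
ΣF_x = 0: H_x = T cos 42.9° = 552.32 N.
ΣF_y = 0: H_y = (71.5×10 + 319) − T sin 42.9° = 1034 − 513.25 = 520.75 N.
|H| = √(H_x² + H_y²) = √((552.32)² + (520.75)²) = 759.11 N.

|H| ≈ 759 N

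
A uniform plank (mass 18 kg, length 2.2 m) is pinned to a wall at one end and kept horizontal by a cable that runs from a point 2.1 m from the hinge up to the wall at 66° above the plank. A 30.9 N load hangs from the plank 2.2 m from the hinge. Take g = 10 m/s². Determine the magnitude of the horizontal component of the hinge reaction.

Take torques about the hinge: T sin 66° · 2.1 = 18×10×1.1 + 30.9×2.2 = 265.98 N·m.
So T = 265.98 / (0.9135 × 2.1) = 138.64 N.
ΣF_x = 0: H_x = T cos 66° = 56.391 N.

H_x ≈ 56.4 N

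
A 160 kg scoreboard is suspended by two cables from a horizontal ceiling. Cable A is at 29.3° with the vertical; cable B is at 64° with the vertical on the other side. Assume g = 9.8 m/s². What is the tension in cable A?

T_A ≈ 1410 N

Angles from the horizontal: cable A is 90° − 29.3° = 60.7°, cable B is 90° − 64° = 26°.
Weight W = 160 × 9.8 = 1568 N acts straight down.
Horizontal: T_A cos 60.7° = T_B cos 26°  →  T_B = 0.5445 T_A.
Vertical: T_A sin 60.7° + T_B sin 26° = 1568.
Substituting the horizontal relation into the vertical equation gives 1.111 T_A = 1568, so T_A = 1412 N.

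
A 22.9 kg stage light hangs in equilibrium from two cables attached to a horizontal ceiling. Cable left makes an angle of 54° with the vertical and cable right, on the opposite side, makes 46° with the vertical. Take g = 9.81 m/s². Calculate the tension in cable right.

T_right ≈ 185 N

Angles from the horizontal: cable left is 90° − 54° = 36°, cable right is 90° − 46° = 44°.
Weight W = 22.9 × 9.81 = 224.6 N acts straight down.
Horizontal: T_left cos 36° = T_right cos 44°  →  T_left = 0.8892 T_right.
Vertical: T_left sin 36° + T_right sin 44° = 224.6.
Substituting the horizontal relation into the vertical equation gives 1.217 T_right = 224.6, so T_right = 184.5 N.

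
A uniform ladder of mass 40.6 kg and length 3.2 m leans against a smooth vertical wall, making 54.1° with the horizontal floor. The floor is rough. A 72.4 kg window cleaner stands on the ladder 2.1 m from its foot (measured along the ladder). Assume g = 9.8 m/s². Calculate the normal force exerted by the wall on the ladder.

N_wall ≈ 481 N

Torques about the foot: N_wall · 3.2 sin 54.1° = 40.6×9.8×1.6 cos 54.1° + 72.4×9.8×2.1 cos 54.1° → N_wall = 481.06 N.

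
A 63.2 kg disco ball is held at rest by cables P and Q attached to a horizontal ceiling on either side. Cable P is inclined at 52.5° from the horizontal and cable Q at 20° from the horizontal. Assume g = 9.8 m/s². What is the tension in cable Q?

T_Q ≈ 395 N

Weight W = 63.2 × 9.8 = 619.4 N acts straight down.
Horizontal: T_P cos 52.5° = T_Q cos 20°  →  T_P = 1.544 T_Q.
Vertical: T_P sin 52.5° + T_Q sin 20° = 619.4.
Substituting the horizontal relation into the vertical equation gives 1.567 T_Q = 619.4, so T_Q = 395.3 N.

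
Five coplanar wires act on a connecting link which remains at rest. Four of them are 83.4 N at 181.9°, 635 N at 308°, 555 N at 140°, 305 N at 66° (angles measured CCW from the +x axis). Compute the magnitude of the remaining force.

F ≈ 132 N

Sum the known components: ΣF_x = 6.491 N, ΣF_y = 132.2 N.
For equilibrium the remaining force must supply (−ΣF_x, −ΣF_y) = (-6.491, -132.2) N.
Magnitude = √((-6.491)² + (-132.2)²) = 132.4 N; direction = atan2(-132.2, -6.491) = 267.2°.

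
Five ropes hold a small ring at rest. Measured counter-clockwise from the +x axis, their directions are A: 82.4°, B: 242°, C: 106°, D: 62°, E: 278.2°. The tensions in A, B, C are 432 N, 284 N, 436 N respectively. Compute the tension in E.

Resolve: ΣF_x = 432 cos 82.4° + 284 cos 242° + 436 cos 106° + T_D cos 62° + T_E cos 278.2° = 0.
        ΣF_y = 432 sin 82.4° + 284 sin 242° + 436 sin 106° + T_D sin 62° + T_E sin 278.2° = 0.
The known terms sum to (-196.4, 596.6) N, so 0.4695 T_D + 0.1426 T_E = 196.4 and 0.8829 T_D − 0.9898 T_E = -596.6.
Solving simultaneously: T_D = 185 N, T_E = 767.8 N.

T_E ≈ 768 N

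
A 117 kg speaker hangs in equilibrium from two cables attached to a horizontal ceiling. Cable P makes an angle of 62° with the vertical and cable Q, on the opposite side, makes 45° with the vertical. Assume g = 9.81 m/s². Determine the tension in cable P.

T_P ≈ 849 N

Angles from the horizontal: cable P is 90° − 62° = 28°, cable Q is 90° − 45° = 45°.
Weight W = 117 × 9.81 = 1148 N acts straight down.
Horizontal: T_P cos 28° = T_Q cos 45°  →  T_Q = 1.249 T_P.
Vertical: T_P sin 28° + T_Q sin 45° = 1148.
Substituting the horizontal relation into the vertical equation gives 1.352 T_P = 1148, so T_P = 848.7 N.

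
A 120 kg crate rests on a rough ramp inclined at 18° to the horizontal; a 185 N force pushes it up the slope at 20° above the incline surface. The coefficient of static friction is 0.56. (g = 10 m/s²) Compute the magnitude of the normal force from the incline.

N ≈ 1080 N

Axes along / perpendicular to the incline. W sin 18° = 370.8 N down-slope; W cos 18° = 1141 N into the surface.
Perpendicular: N = W cos 18° − P sin 20° = 1141 − 63.27 = 1078 N.
Along incline: P cos 20° + f = W sin 18° (friction acts up-slope) → f = 370.8 − 173.8 = 197 N.
|f| = 197 N ≤ μN = 603.7 N, so the crate is indeed static.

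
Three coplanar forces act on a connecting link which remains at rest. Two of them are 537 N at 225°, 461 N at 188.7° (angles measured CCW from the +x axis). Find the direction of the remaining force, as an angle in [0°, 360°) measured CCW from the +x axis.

θ ≈ 28.3°

Sum the known components: ΣF_x = -835.4 N, ΣF_y = -449.4 N.
For equilibrium the remaining force must supply (−ΣF_x, −ΣF_y) = (835.4, 449.4) N.
Magnitude = √((835.4)² + (449.4)²) = 948.6 N; direction = atan2(449.4, 835.4) = 28.3°.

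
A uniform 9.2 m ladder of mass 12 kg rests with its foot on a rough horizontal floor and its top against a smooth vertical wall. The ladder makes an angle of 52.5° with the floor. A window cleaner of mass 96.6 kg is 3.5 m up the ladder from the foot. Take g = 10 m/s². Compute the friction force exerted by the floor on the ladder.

Torques about the foot: N_wall · 9.2 sin 52.5° = 12×10×4.6 cos 52.5° + 96.6×10×3.5 cos 52.5° → N_wall = 328.03 N.
ΣF_x = 0: f_floor = N_wall = 328.03 N.

f ≈ 328 N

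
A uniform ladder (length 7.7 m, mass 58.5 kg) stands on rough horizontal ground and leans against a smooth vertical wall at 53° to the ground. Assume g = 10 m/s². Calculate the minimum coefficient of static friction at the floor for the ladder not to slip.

ΣF_y = 0: N_floor = 58.5×10 = 585 N.
Torques about the foot: N_wall · 7.7 sin 53° = 58.5×10×3.85 cos 53° → N_wall = 220.41 N.
ΣF_x = 0: f_floor = N_wall = 220.41 N.
μ_min = f_floor / N_floor = 220.41 / 585 = 0.3768.

μ_min ≈ 0.377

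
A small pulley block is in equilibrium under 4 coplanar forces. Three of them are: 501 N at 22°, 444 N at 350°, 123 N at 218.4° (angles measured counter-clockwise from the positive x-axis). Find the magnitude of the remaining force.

F ≈ 806 N

Sum the known components: ΣF_x = 805.4 N, ΣF_y = 34.18 N.
For equilibrium the remaining force must supply (−ΣF_x, −ΣF_y) = (-805.4, -34.18) N.
Magnitude = √((-805.4)² + (-34.18)²) = 806.1 N; direction = atan2(-34.18, -805.4) = 182.4°.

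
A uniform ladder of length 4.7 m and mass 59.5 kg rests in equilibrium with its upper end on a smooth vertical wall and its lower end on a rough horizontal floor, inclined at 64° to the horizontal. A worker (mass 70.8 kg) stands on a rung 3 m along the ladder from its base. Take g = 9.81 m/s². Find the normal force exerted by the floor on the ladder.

N_floor ≈ 1280 N

ΣF_y = 0: N_floor = 59.5×9.81 + 70.8×9.81 = 1278.2 N.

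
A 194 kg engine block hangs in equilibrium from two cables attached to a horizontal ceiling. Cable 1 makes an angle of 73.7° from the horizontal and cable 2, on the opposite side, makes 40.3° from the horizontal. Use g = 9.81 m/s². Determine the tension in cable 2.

T_2 ≈ 585 N

Weight W = 194 × 9.81 = 1903 N acts straight down.
Horizontal: T_1 cos 73.7° = T_2 cos 40.3°  →  T_1 = 2.717 T_2.
Vertical: T_1 sin 73.7° + T_2 sin 40.3° = 1903.
Substituting the horizontal relation into the vertical equation gives 3.255 T_2 = 1903, so T_2 = 584.7 N.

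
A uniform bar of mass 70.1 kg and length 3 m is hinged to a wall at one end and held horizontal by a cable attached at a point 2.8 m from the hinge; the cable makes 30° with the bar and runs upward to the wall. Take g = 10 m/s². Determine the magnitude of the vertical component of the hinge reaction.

Take torques about the hinge: T sin 30° · 2.8 = 70.1×10×1.5 = 1051.5 N·m.
So T = 1051.5 / (0.5000 × 2.8) = 751.07 N.
ΣF_y = 0: H_y = (70.1×10) − T sin 30° = 701 − 375.54 = 325.46 N.

|H_y| ≈ 325 N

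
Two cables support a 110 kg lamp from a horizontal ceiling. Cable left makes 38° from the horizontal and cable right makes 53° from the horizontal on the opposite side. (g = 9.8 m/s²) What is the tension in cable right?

T_right ≈ 850 N

Weight W = 110 × 9.8 = 1078 N acts straight down.
Horizontal: T_left cos 38° = T_right cos 53°  →  T_left = 0.7637 T_right.
Vertical: T_left sin 38° + T_right sin 53° = 1078.
Substituting the horizontal relation into the vertical equation gives 1.269 T_right = 1078, so T_right = 849.6 N.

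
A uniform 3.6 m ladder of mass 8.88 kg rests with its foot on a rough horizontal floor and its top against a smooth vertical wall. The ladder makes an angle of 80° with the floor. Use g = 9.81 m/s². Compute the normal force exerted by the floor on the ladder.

ΣF_y = 0: N_floor = 8.88×9.81 = 87.113 N.

N_floor ≈ 87.1 N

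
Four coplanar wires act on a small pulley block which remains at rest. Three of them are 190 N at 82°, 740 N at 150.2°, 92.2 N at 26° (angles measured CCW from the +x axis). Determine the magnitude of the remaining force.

Sum the known components: ΣF_x = -532.8 N, ΣF_y = 596.3 N.
For equilibrium the remaining force must supply (−ΣF_x, −ΣF_y) = (532.8, -596.3) N.
Magnitude = √((532.8)² + (-596.3)²) = 799.7 N; direction = atan2(-596.3, 532.8) = 311.8°.

F ≈ 800 N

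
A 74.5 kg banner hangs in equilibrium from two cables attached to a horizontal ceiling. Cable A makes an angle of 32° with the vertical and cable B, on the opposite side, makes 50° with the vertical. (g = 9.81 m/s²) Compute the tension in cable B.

T_B ≈ 391 N

Angles from the horizontal: cable A is 90° − 32° = 58°, cable B is 90° − 50° = 40°.
Weight W = 74.5 × 9.81 = 730.8 N acts straight down.
Horizontal: T_A cos 58° = T_B cos 40°  →  T_A = 1.446 T_B.
Vertical: T_A sin 58° + T_B sin 40° = 730.8.
Substituting the horizontal relation into the vertical equation gives 1.869 T_B = 730.8, so T_B = 391.1 N.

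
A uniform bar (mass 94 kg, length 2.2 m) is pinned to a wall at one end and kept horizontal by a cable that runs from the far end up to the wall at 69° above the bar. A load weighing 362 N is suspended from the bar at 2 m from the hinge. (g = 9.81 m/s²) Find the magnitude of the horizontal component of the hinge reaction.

Take torques about the hinge: T sin 69° · 2.2 = 94×9.81×1.1 + 362×2 = 1738.4 N·m.
So T = 1738.4 / (0.9336 × 2.2) = 846.38 N.
ΣF_x = 0: H_x = T cos 69° = 303.31 N.

H_x ≈ 303 N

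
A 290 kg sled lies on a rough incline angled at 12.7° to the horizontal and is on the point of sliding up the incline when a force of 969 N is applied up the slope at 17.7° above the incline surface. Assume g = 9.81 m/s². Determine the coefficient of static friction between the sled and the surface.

μ ≈ 0.120

On the verge of sliding up the incline, friction is at its maximum μN and acts down the slope.
Perpendicular to incline: N = W cos 12.7° − P sin 17.7° = 2775 − 294.6 = 2481 N.
Along incline: P cos 17.7° − μN = W sin 12.7° → μ = −(W sin 12.7° − P cos 17.7°) / N = 0.12.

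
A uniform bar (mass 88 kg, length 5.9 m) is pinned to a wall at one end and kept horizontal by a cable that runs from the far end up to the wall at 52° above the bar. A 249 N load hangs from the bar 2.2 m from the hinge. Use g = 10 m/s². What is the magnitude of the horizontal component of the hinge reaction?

Take torques about the hinge: T sin 52° · 5.9 = 88×10×2.95 + 249×2.2 = 3143.8 N·m.
So T = 3143.8 / (0.7880 × 5.9) = 676.19 N.
ΣF_x = 0: H_x = T cos 52° = 416.31 N.

H_x ≈ 416 N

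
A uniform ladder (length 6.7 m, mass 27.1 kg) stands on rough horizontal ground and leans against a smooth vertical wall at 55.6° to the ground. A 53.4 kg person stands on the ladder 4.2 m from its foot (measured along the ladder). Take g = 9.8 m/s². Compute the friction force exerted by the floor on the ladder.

Torques about the foot: N_wall · 6.7 sin 55.6° = 27.1×9.8×3.35 cos 55.6° + 53.4×9.8×4.2 cos 55.6° → N_wall = 315.54 N.
ΣF_x = 0: f_floor = N_wall = 315.54 N.

f ≈ 316 N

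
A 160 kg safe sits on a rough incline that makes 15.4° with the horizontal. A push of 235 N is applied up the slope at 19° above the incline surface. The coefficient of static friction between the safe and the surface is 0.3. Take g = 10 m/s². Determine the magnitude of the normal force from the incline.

N ≈ 1470 N

Axes along / perpendicular to the incline. W sin 15.4° = 424.9 N down-slope; W cos 15.4° = 1543 N into the surface.
Perpendicular: N = W cos 15.4° − P sin 19° = 1543 − 76.51 = 1466 N.
Along incline: P cos 19° + f = W sin 15.4° (friction acts up-slope) → f = 424.9 − 222.2 = 202.7 N.
|f| = 202.7 N ≤ μN = 439.8 N, so the safe is indeed static.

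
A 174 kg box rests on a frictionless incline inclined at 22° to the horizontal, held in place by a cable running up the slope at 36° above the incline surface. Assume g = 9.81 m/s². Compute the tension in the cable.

T ≈ 790 N

Take axes along and perpendicular to the incline. Weight components: W sin 22° = 639.4 N down-slope, W cos 22° = 1583 N into the surface.
Along incline: T cos 36° = W sin 22° → T = 790.4 N.
Perpendicular: N = W cos 22° − T sin 36° = 1118 N.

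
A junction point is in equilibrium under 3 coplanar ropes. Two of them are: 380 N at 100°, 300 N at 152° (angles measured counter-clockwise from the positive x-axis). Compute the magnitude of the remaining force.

Sum the known components: ΣF_x = -330.9 N, ΣF_y = 515.1 N.
For equilibrium the remaining force must supply (−ΣF_x, −ΣF_y) = (330.9, -515.1) N.
Magnitude = √((330.9)² + (-515.1)²) = 612.2 N; direction = atan2(-515.1, 330.9) = 302.7°.

F ≈ 612 N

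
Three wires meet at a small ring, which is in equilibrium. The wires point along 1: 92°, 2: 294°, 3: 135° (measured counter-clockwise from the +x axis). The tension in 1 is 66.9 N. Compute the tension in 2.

T_2 ≈ 127 N

Resolve: ΣF_x = 66.9 cos 92° + T_2 cos 294° + T_3 cos 135° = 0.
        ΣF_y = 66.9 sin 92° + T_2 sin 294° + T_3 sin 135° = 0.
The known terms sum to (-2.335, 66.86) N, so 0.4067 T_2 − 0.7071 T_3 = 2.335 and -0.9135 T_2 + 0.7071 T_3 = -66.86.
Solving simultaneously: T_2 = 127.3 N, T_3 = 69.93 N.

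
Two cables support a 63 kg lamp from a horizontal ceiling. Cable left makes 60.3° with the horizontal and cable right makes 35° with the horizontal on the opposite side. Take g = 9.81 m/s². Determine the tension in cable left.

Weight W = 63 × 9.81 = 618 N acts straight down.
Horizontal: T_left cos 60.3° = T_right cos 35°  →  T_right = 0.6048 T_left.
Vertical: T_left sin 60.3° + T_right sin 35° = 618.
Substituting the horizontal relation into the vertical equation gives 1.216 T_left = 618, so T_left = 508.4 N.

T_left ≈ 508 N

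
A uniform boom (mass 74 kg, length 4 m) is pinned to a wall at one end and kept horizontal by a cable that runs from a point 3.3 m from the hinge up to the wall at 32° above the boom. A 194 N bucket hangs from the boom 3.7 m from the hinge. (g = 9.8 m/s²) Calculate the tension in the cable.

Take torques about the hinge: T sin 32° · 3.3 = 74×9.8×2 + 194×3.7 = 2168.2 N·m.
So T = 2168.2 / (0.5299 × 3.3) = 1239.9 N.

T ≈ 1240 N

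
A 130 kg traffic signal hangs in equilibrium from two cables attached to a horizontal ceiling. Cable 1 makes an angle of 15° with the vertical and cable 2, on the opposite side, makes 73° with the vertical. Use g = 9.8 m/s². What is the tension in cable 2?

Angles from the horizontal: cable 1 is 90° − 15° = 75°, cable 2 is 90° − 73° = 17°.
Weight W = 130 × 9.8 = 1274 N acts straight down.
Horizontal: T_1 cos 75° = T_2 cos 17°  →  T_1 = 3.695 T_2.
Vertical: T_1 sin 75° + T_2 sin 17° = 1274.
Substituting the horizontal relation into the vertical equation gives 3.861 T_2 = 1274, so T_2 = 329.9 N.

T_2 ≈ 330 N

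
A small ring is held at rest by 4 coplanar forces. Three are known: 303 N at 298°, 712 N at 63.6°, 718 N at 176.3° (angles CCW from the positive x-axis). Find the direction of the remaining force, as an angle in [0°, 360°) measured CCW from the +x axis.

Sum the known components: ΣF_x = -257.7 N, ΣF_y = 416.5 N.
For equilibrium the remaining force must supply (−ΣF_x, −ΣF_y) = (257.7, -416.5) N.
Magnitude = √((257.7)² + (-416.5)²) = 489.8 N; direction = atan2(-416.5, 257.7) = 301.7°.

θ ≈ 302°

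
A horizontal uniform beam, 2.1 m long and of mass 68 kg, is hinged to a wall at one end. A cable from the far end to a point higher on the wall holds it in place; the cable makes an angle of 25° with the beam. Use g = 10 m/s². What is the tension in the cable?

T ≈ 805 N

Take torques about the hinge: T sin 25° · 2.1 = 68×10×1.05 = 714 N·m.
So T = 714 / (0.4226 × 2.1) = 804.51 N.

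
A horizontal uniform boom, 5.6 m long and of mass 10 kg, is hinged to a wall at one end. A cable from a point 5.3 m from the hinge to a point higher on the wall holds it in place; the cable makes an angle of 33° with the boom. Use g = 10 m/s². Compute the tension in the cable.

T ≈ 97 N

Take torques about the hinge: T sin 33° · 5.3 = 10×10×2.8 = 280 N·m.
So T = 280 / (0.5446 × 5.3) = 97 N.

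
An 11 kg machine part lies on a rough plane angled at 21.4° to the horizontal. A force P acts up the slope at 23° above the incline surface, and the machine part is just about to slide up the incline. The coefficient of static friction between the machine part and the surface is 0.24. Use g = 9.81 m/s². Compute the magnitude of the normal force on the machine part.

On the verge of sliding up the incline, friction equals μN and acts down the slope.
Perpendicular: N + P sin 23° = W cos 21.4° = 100.5 N.
Along incline: P cos 23° = W sin 21.4° + μN  with W sin 21.4° = 39.37 N.
Solving the pair for P and N: P = 62.59 N, N = 76.01 N (and f = μN = 18.24 N).

N ≈ 76 N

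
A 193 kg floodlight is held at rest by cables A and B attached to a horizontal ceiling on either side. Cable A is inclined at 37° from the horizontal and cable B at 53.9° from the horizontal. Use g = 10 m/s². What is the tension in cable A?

Weight W = 193 × 10 = 1930 N acts straight down.
Horizontal: T_A cos 37° = T_B cos 53.9°  →  T_B = 1.355 T_A.
Vertical: T_A sin 37° + T_B sin 53.9° = 1930.
Substituting the horizontal relation into the vertical equation gives 1.697 T_A = 1930, so T_A = 1137 N.

T_A ≈ 1140 N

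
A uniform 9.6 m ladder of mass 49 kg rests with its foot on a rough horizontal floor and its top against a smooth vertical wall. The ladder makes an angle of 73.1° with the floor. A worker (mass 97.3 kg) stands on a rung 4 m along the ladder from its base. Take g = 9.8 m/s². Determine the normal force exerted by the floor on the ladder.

N_floor ≈ 1430 N

ΣF_y = 0: N_floor = 49×9.8 + 97.3×9.8 = 1433.7 N.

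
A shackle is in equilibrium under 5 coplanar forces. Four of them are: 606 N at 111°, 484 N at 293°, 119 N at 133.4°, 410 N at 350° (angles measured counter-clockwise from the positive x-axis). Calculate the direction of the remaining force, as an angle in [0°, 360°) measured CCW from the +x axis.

Sum the known components: ΣF_x = 294 N, ΣF_y = 135.5 N.
For equilibrium the remaining force must supply (−ΣF_x, −ΣF_y) = (-294, -135.5) N.
Magnitude = √((-294)² + (-135.5)²) = 323.7 N; direction = atan2(-135.5, -294) = 204.7°.

θ ≈ 205°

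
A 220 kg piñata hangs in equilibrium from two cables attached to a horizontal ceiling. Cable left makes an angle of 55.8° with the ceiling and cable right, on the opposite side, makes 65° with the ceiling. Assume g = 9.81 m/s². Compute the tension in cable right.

T_right ≈ 1410 N

Weight W = 220 × 9.81 = 2158 N acts straight down.
Horizontal: T_left cos 55.8° = T_right cos 65°  →  T_left = 0.7519 T_right.
Vertical: T_left sin 55.8° + T_right sin 65° = 2158.
Substituting the horizontal relation into the vertical equation gives 1.528 T_right = 2158, so T_right = 1412 N.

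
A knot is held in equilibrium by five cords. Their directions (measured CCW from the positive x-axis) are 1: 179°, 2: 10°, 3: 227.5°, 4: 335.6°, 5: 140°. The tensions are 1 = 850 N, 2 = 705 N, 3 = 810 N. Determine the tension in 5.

Resolve: ΣF_x = 850 cos 179° + 705 cos 10° + 810 cos 227.5° + T_4 cos 335.6° + T_5 cos 140° = 0.
        ΣF_y = 850 sin 179° + 705 sin 10° + 810 sin 227.5° + T_4 sin 335.6° + T_5 sin 140° = 0.
The known terms sum to (-702.8, -459.9) N, so 0.9107 T_4 − 0.7660 T_5 = 702.8 and -0.4131 T_4 + 0.6428 T_5 = 459.9.
Solving simultaneously: T_4 = 2990 N, T_5 = 2637 N.

T_5 ≈ 2640 N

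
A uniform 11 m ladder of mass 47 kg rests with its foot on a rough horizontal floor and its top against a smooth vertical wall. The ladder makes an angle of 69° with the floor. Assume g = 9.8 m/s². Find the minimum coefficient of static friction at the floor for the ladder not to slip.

ΣF_y = 0: N_floor = 47×9.8 = 460.6 N.
Torques about the foot: N_wall · 11 sin 69° = 47×9.8×5.5 cos 69° → N_wall = 88.404 N.
ΣF_x = 0: f_floor = N_wall = 88.404 N.
μ_min = f_floor / N_floor = 88.404 / 460.6 = 0.1919.

μ_min ≈ 0.192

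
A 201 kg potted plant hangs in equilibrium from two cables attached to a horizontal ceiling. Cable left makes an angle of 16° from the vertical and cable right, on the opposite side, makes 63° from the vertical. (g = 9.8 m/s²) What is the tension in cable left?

Angles from the horizontal: cable left is 90° − 16° = 74°, cable right is 90° − 63° = 27°.
Weight W = 201 × 9.8 = 1970 N acts straight down.
Horizontal: T_left cos 74° = T_right cos 27°  →  T_right = 0.3094 T_left.
Vertical: T_left sin 74° + T_right sin 27° = 1970.
Substituting the horizontal relation into the vertical equation gives 1.102 T_left = 1970, so T_left = 1788 N.

T_left ≈ 1790 N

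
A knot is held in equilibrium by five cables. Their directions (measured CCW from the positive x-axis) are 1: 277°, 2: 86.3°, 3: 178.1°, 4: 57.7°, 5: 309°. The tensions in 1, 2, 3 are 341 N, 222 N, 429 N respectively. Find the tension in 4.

T_4 ≈ 374 N

Resolve: ΣF_x = 341 cos 277° + 222 cos 86.3° + 429 cos 178.1° + T_4 cos 57.7° + T_5 cos 309° = 0.
        ΣF_y = 341 sin 277° + 222 sin 86.3° + 429 sin 178.1° + T_4 sin 57.7° + T_5 sin 309° = 0.
The known terms sum to (-372.9, -102.7) N, so 0.5344 T_4 + 0.6293 T_5 = 372.9 and 0.8453 T_4 − 0.7771 T_5 = 102.7.
Solving simultaneously: T_4 = 374.2 N, T_5 = 274.8 N.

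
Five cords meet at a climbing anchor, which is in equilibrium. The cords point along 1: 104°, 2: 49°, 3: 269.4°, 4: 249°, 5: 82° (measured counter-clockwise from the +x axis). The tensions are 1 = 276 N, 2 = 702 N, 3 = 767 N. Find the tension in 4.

Resolve: ΣF_x = 276 cos 104° + 702 cos 49° + 767 cos 269.4° + T_4 cos 249° + T_5 cos 82° = 0.
        ΣF_y = 276 sin 104° + 702 sin 49° + 767 sin 269.4° + T_4 sin 249° + T_5 sin 82° = 0.
The known terms sum to (385.8, 30.65) N, so -0.3584 T_4 + 0.1392 T_5 = -385.8 and -0.9336 T_4 + 0.9903 T_5 = -30.65.
Solving simultaneously: T_4 = 1679 N, T_5 = 1552 N.

T_4 ≈ 1680 N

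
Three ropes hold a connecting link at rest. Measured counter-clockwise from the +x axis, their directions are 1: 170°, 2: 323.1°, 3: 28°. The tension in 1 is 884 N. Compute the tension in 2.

Resolve: ΣF_x = 884 cos 170° + T_2 cos 323.1° + T_3 cos 28° = 0.
        ΣF_y = 884 sin 170° + T_2 sin 323.1° + T_3 sin 28° = 0.
The known terms sum to (-870.6, 153.5) N, so 0.7997 T_2 + 0.8829 T_3 = 870.6 and -0.6004 T_2 + 0.4695 T_3 = -153.5.
Solving simultaneously: T_2 = 601 N, T_3 = 441.7 N.

T_2 ≈ 601 N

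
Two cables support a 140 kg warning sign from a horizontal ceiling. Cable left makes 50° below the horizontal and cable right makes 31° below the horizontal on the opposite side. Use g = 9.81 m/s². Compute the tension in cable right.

Weight W = 140 × 9.81 = 1373 N acts straight down.
Horizontal: T_left cos 50° = T_right cos 31°  →  T_left = 1.334 T_right.
Vertical: T_left sin 50° + T_right sin 31° = 1373.
Substituting the horizontal relation into the vertical equation gives 1.537 T_right = 1373, so T_right = 893.8 N.

T_right ≈ 894 N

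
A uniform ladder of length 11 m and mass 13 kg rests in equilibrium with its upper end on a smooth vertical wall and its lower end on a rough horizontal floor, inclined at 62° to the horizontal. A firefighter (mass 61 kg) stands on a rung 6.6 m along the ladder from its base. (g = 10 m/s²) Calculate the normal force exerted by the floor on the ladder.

ΣF_y = 0: N_floor = 13×10 + 61×10 = 740 N.

N_floor ≈ 740 N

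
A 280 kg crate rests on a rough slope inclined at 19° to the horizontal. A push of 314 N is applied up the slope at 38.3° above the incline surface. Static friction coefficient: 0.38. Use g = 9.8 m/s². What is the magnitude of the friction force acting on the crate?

f ≈ 647 N

Axes along / perpendicular to the incline. W sin 19° = 893.4 N down-slope; W cos 19° = 2595 N into the surface.
Perpendicular: N = W cos 19° − P sin 38.3° = 2595 − 194.6 = 2400 N.
Along incline: P cos 38.3° + f = W sin 19° (friction acts up-slope) → f = 893.4 − 246.4 = 646.9 N.
|f| = 646.9 N ≤ μN = 912 N, so the crate is indeed static.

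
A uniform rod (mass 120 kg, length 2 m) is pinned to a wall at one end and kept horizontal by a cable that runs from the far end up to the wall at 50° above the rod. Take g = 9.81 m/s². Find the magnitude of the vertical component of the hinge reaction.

|H_y| ≈ 589 N

Take torques about the hinge: T sin 50° · 2 = 120×9.81×1 = 1177.2 N·m.
So T = 1177.2 / (0.7660 × 2) = 768.36 N.
ΣF_y = 0: H_y = (120×9.81) − T sin 50° = 1177.2 − 588.6 = 588.6 N.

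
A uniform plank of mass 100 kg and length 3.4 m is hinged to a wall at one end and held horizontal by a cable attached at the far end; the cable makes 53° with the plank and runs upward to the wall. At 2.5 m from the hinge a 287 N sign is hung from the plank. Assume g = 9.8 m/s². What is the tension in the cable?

Take torques about the hinge: T sin 53° · 3.4 = 100×9.8×1.7 + 287×2.5 = 2383.5 N·m.
So T = 2383.5 / (0.7986 × 3.4) = 877.78 N.

T ≈ 878 N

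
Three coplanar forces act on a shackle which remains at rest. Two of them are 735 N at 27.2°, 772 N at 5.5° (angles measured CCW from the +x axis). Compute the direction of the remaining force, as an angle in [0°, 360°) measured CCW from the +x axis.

Sum the known components: ΣF_x = 1422 N, ΣF_y = 410 N.
For equilibrium the remaining force must supply (−ΣF_x, −ΣF_y) = (-1422, -410) N.
Magnitude = √((-1422)² + (-410)²) = 1480 N; direction = atan2(-410, -1422) = 196.1°.

θ ≈ 196°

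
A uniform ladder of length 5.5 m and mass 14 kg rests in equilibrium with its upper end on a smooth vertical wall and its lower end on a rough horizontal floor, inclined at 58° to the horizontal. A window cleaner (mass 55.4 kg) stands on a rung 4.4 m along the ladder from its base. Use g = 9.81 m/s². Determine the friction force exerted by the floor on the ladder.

Torques about the foot: N_wall · 5.5 sin 58° = 14×9.81×2.75 cos 58° + 55.4×9.81×4.4 cos 58° → N_wall = 314.59 N.
ΣF_x = 0: f_floor = N_wall = 314.59 N.

f ≈ 315 N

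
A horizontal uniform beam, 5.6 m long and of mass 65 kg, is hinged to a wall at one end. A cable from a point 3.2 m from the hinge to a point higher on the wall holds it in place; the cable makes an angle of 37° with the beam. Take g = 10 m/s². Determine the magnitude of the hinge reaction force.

|H| ≈ 759 N

Take torques about the hinge: T sin 37° · 3.2 = 65×10×2.8 = 1820 N·m.
So T = 1820 / (0.6018 × 3.2) = 945.06 N.
ΣF_x = 0: H_x = T cos 37° = 754.76 N.
ΣF_y = 0: H_y = (65×10) − T sin 37° = 650 − 568.75 = 81.25 N.
|H| = √(H_x² + H_y²) = √((754.76)² + (81.25)²) = 759.12 N.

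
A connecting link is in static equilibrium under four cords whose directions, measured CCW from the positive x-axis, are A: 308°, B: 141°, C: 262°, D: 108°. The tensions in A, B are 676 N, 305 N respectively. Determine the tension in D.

T_D ≈ 513 N

Resolve: ΣF_x = 676 cos 308° + 305 cos 141° + T_C cos 262° + T_D cos 108° = 0.
        ΣF_y = 676 sin 308° + 305 sin 141° + T_C sin 262° + T_D sin 108° = 0.
The known terms sum to (179.2, -340.8) N, so -0.1392 T_C − 0.3090 T_D = -179.2 and -0.9903 T_C + 0.9511 T_D = 340.8.
Solving simultaneously: T_C = 148.5 N, T_D = 512.9 N.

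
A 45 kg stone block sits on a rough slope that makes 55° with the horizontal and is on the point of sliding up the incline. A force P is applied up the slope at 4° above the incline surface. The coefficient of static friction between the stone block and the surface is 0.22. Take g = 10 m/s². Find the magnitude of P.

P ≈ 420 N

On the verge of sliding up the incline, friction equals μN and acts down the slope.
Perpendicular: N + P sin 4° = W cos 55° = 258.1 N.
Along incline: P cos 4° = W sin 55° + μN  with W sin 55° = 368.6 N.
Solving the pair for P and N: P = 420 N, N = 228.8 N (and f = μN = 50.34 N).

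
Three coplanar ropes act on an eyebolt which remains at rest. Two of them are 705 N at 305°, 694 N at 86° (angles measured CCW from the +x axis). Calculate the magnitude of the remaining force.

Sum the known components: ΣF_x = 452.8 N, ΣF_y = 114.8 N.
For equilibrium the remaining force must supply (−ΣF_x, −ΣF_y) = (-452.8, -114.8) N.
Magnitude = √((-452.8)² + (-114.8)²) = 467.1 N; direction = atan2(-114.8, -452.8) = 194.2°.

F ≈ 467 N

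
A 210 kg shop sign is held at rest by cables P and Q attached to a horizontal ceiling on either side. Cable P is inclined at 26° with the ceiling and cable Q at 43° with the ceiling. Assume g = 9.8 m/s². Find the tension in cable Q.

T_Q ≈ 1980 N

Weight W = 210 × 9.8 = 2058 N acts straight down.
Horizontal: T_P cos 26° = T_Q cos 43°  →  T_P = 0.8137 T_Q.
Vertical: T_P sin 26° + T_Q sin 43° = 2058.
Substituting the horizontal relation into the vertical equation gives 1.039 T_Q = 2058, so T_Q = 1981 N.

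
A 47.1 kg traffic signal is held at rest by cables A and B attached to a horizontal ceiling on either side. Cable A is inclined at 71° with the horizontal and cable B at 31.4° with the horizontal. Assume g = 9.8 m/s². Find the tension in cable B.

Weight W = 47.1 × 9.8 = 461.6 N acts straight down.
Horizontal: T_A cos 71° = T_B cos 31.4°  →  T_A = 2.622 T_B.
Vertical: T_A sin 71° + T_B sin 31.4° = 461.6.
Substituting the horizontal relation into the vertical equation gives 3 T_B = 461.6, so T_B = 153.9 N.

T_B ≈ 154 N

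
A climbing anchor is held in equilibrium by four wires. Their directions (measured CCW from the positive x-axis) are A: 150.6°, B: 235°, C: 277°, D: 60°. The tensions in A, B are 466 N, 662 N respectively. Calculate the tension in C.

Resolve: ΣF_x = 466 cos 150.6° + 662 cos 235° + T_C cos 277° + T_D cos 60° = 0.
        ΣF_y = 466 sin 150.6° + 662 sin 235° + T_C sin 277° + T_D sin 60° = 0.
The known terms sum to (-785.7, -313.5) N, so 0.1219 T_C + 0.5000 T_D = 785.7 and -0.9925 T_C + 0.8660 T_D = 313.5.
Solving simultaneously: T_C = 870.2 N, T_D = 1359 N.

T_C ≈ 870 N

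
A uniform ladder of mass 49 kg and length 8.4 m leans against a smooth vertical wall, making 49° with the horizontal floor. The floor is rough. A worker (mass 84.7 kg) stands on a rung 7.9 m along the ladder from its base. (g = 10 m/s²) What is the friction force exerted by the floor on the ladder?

f ≈ 905 N

Torques about the foot: N_wall · 8.4 sin 49° = 49×10×4.2 cos 49° + 84.7×10×7.9 cos 49° → N_wall = 905.43 N.
ΣF_x = 0: f_floor = N_wall = 905.43 N.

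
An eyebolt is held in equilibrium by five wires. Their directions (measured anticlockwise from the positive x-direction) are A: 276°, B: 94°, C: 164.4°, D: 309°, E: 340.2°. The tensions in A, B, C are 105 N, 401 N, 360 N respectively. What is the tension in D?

T_D ≈ 475 N

Resolve: ΣF_x = 105 cos 276° + 401 cos 94° + 360 cos 164.4° + T_D cos 309° + T_E cos 340.2° = 0.
        ΣF_y = 105 sin 276° + 401 sin 94° + 360 sin 164.4° + T_D sin 309° + T_E sin 340.2° = 0.
The known terms sum to (-363.7, 392.4) N, so 0.6293 T_D + 0.9409 T_E = 363.7 and -0.7771 T_D − 0.3387 T_E = -392.4.
Solving simultaneously: T_D = 474.9 N, T_E = 68.96 N.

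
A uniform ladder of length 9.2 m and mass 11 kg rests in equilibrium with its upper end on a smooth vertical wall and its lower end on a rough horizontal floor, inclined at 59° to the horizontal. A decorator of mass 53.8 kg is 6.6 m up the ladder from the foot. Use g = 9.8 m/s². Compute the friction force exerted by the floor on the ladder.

f ≈ 260 N

Torques about the foot: N_wall · 9.2 sin 59° = 11×9.8×4.6 cos 59° + 53.8×9.8×6.6 cos 59° → N_wall = 259.65 N.
ΣF_x = 0: f_floor = N_wall = 259.65 N.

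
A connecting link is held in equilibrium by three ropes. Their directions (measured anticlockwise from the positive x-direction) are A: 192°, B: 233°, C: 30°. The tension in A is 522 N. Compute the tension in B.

T_B ≈ 413 N

Resolve: ΣF_x = 522 cos 192° + T_B cos 233° + T_C cos 30° = 0.
        ΣF_y = 522 sin 192° + T_B sin 233° + T_C sin 30° = 0.
The known terms sum to (-510.6, -108.5) N, so -0.6018 T_B + 0.8660 T_C = 510.6 and -0.7986 T_B + 0.5000 T_C = 108.5.
Solving simultaneously: T_B = 412.8 N, T_C = 876.5 N.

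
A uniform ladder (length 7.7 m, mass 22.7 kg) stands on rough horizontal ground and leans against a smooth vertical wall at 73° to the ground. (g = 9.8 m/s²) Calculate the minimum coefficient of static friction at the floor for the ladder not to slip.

ΣF_y = 0: N_floor = 22.7×9.8 = 222.46 N.
Torques about the foot: N_wall · 7.7 sin 73° = 22.7×9.8×3.85 cos 73° → N_wall = 34.006 N.
ΣF_x = 0: f_floor = N_wall = 34.006 N.
μ_min = f_floor / N_floor = 34.006 / 222.46 = 0.1529.

μ_min ≈ 0.153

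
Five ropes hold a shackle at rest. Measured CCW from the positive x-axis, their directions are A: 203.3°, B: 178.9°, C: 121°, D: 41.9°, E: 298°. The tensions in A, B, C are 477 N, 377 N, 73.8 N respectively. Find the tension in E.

Resolve: ΣF_x = 477 cos 203.3° + 377 cos 178.9° + 73.8 cos 121° + T_D cos 41.9° + T_E cos 298° = 0.
        ΣF_y = 477 sin 203.3° + 377 sin 178.9° + 73.8 sin 121° + T_D sin 41.9° + T_E sin 298° = 0.
The known terms sum to (-853, -118.2) N, so 0.7443 T_D + 0.4695 T_E = 853 and 0.6678 T_D − 0.8829 T_E = 118.2.
Solving simultaneously: T_D = 833.1 N, T_E = 496.3 N.

T_E ≈ 496 N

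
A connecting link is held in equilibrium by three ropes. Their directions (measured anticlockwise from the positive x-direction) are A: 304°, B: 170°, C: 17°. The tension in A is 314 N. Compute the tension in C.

Resolve: ΣF_x = 314 cos 304° + T_B cos 170° + T_C cos 17° = 0.
        ΣF_y = 314 sin 304° + T_B sin 170° + T_C sin 17° = 0.
The known terms sum to (175.6, -260.3) N, so -0.9848 T_B + 0.9563 T_C = -175.6 and 0.1736 T_B + 0.2924 T_C = 260.3.
Solving simultaneously: T_B = 661.4 N, T_C = 497.5 N.

T_C ≈ 498 N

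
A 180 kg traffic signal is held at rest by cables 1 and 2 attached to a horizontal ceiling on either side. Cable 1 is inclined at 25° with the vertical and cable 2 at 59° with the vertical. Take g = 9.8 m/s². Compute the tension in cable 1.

Angles from the horizontal: cable 1 is 90° − 25° = 65°, cable 2 is 90° − 59° = 31°.
Weight W = 180 × 9.8 = 1764 N acts straight down.
Horizontal: T_1 cos 65° = T_2 cos 31°  →  T_2 = 0.493 T_1.
Vertical: T_1 sin 65° + T_2 sin 31° = 1764.
Substituting the horizontal relation into the vertical equation gives 1.16 T_1 = 1764, so T_1 = 1520 N.

T_1 ≈ 1520 N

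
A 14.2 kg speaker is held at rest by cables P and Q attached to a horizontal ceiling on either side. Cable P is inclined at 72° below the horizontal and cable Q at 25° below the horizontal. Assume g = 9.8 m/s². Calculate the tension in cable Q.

T_Q ≈ 43.3 N

Weight W = 14.2 × 9.8 = 139.2 N acts straight down.
Horizontal: T_P cos 72° = T_Q cos 25°  →  T_P = 2.933 T_Q.
Vertical: T_P sin 72° + T_Q sin 25° = 139.2.
Substituting the horizontal relation into the vertical equation gives 3.212 T_Q = 139.2, so T_Q = 43.33 N.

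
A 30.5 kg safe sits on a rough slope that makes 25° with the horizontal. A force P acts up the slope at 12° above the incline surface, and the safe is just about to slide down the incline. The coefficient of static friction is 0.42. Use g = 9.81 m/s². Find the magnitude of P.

P ≈ 14.1 N

On the verge of sliding down the incline, friction equals μN and acts up the slope.
Perpendicular: N + P sin 12° = W cos 25° = 271.2 N.
Along incline: P cos 12° + μN = W sin 25° with W sin 25° = 126.4 N.
Solving the pair for P and N: P = 14.1 N, N = 268.2 N (and f = μN = 112.7 N).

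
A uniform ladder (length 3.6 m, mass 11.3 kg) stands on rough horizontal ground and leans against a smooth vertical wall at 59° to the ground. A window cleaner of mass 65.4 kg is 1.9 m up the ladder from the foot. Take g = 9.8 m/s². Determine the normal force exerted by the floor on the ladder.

N_floor ≈ 752 N

ΣF_y = 0: N_floor = 11.3×9.8 + 65.4×9.8 = 751.66 N.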